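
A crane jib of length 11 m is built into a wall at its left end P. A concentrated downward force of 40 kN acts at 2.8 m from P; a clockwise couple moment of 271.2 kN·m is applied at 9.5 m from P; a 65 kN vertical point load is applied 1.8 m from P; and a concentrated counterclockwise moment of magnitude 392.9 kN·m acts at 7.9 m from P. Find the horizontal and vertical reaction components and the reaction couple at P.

ΣF_x = 0: P_x = 0.
ΣF_y = 0: P_y − 40 − 65 = 0 → P_y = 105.0 kN.
ΣM about P: M_P − 40·2.8 − 271.2 − 65·1.8 + 392.9 = 0 → M_P = 107.3 kN·m.

P_x = 0, P_y = 105.0 kN, M_P = 107.3 kN·m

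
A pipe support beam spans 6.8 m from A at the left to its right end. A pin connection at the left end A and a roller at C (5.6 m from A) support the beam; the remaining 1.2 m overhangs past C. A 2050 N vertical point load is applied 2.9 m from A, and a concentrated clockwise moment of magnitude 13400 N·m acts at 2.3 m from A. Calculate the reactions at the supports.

A_x = 0, A_y = -1404 N, C_y = 3454 N

Moments about A: C_y·5.6 − 2050·2.9 − 13400 = 0 → C_y = 19345/5.6 = 3454.46 ≈ 3454 N.
ΣF_y = 0: A_y + 3454.46 − 2050 = 0 → A_y = -1404 N.
ΣF_x = 0: no horizontal applied forces, so A_x = 0.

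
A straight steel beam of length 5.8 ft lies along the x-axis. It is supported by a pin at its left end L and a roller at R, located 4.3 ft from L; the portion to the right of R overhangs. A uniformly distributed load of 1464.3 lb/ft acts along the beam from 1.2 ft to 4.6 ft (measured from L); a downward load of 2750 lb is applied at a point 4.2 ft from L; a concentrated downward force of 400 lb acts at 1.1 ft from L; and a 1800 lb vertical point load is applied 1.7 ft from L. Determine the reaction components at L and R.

Resultant of the distributed load: 1464.3 × 3.4 = 4978.62 lb at 2.9 ft from L.
Taking moments about L: R_y·4.3 − (1464.3·3.4)·2.9 − 2750·4.2 − 400·1.1 − 1800·1.7 = 0 → R_y = 29487.998/4.3 = 6857.67 ≈ 6858 lb.
ΣF_y = 0: L_y + 6857.67 − 1464.3·3.4 − 2750 − 400 − 1800 = 0 → L_y = 3071 lb.
ΣF_x = 0: no horizontal applied forces, so L_x = 0.

L_x = 0, L_y = 3071 lb, R_y = 6858 lb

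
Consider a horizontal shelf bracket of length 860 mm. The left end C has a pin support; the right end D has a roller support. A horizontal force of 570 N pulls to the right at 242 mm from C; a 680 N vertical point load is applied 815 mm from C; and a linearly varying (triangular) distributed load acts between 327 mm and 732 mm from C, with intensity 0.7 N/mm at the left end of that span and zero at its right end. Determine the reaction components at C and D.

C_x = -570.0 N, C_y = 101.2 N, D_y = 720.6 N

Resultant of the triangular load: ½ × 0.7 × 405 = 141.75 N, acting at 462 mm from C (one-third of the span from the peak).
Taking moments about C: D_y·860 − 680·815 − (½·0.7·405)·462 = 0 → D_y = 619688.5/860 = 720.568 ≈ 720.6 N.
ΣF_y = 0: C_y + 720.568 − 680 − ½·0.7·405 = 0 → C_y = 101.2 N.
ΣF_x = 0: C_x + 570 = 0 → C_x = -570.0 N.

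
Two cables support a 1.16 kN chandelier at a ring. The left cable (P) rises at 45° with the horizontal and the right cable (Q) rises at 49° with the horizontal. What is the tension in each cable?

T_P = 0.7629 kN, T_Q = 0.8222 kN

ΣF_x = 0: −T_P·cos45° + T_Q·cos49° = 0 → T_Q = 1.07781·T_P.
ΣF_y = 0: T_P·sin45° + T_Q·sin49° = 1.16.
Substitute: T_P·(0.707107 + 1.07781·0.75471) = 1.16 → T_P = 0.762886 ≈ 0.7629 kN.
Then T_Q = 1.07781 × 0.762886 = 0.8222 kN.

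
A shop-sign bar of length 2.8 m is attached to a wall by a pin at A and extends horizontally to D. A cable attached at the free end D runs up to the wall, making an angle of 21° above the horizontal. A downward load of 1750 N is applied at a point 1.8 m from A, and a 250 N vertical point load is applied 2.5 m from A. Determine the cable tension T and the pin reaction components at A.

ΣM about A: T·sin21°·2.8 − 1750·1.8 − 250·2.5 = 0 → T = 3775/(2.8·0.358368) = 3762.09 ≈ 3762 N.
ΣF_x = 0: A_x − T·cos21° = 0 → A_x = 3762.09 × 0.93358 = 3512 N.
ΣF_y = 0: A_y + T·sin21° − 1750 − 250 = 0 → A_y = 2000 − 3762.09 × 0.358368 = 651.8 N.

T = 3762 N, A_x = 3512 N, A_y = 651.8 N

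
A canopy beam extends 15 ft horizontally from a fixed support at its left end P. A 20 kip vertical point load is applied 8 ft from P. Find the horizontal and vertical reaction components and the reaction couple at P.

P_x = 0, P_y = 20.00 kip, M_P = 160.0 kip·ft

ΣF_x = 0: P_x = 0.
ΣF_y = 0: P_y − 20 = 0 → P_y = 20.00 kip.
ΣM about P: M_P − 20·8 = 0 → M_P = 160.0 kip·ft.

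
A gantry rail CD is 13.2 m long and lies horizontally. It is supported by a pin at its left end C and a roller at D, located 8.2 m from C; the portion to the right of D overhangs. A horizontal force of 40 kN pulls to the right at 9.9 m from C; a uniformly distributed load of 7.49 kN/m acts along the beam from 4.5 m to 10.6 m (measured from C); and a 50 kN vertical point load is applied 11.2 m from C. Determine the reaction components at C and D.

Resultant of the distributed load: 7.49 × 6.1 = 45.689 kN at 7.55 m from C.
Taking moments about C: D_y·8.2 − (7.49·6.1)·7.55 − 50·11.2 = 0 → D_y = 904.95195/8.2 = 110.36 ≈ 110.4 kN.
ΣF_y = 0: C_y + 110.36 − 7.49·6.1 − 50 = 0 → C_y = -14.67 kN.
ΣF_x = 0: C_x + 40 = 0 → C_x = -40.00 kN.

C_x = -40.00 kN, C_y = -14.67 kN, D_y = 110.4 kN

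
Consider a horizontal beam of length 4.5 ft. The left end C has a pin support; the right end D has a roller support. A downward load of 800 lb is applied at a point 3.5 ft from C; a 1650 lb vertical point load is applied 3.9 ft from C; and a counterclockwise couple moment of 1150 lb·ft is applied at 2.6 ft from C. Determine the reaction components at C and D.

C_x = 0, C_y = 653.3 lb, D_y = 1797 lb

Moments about C: D_y·4.5 − 800·3.5 − 1650·3.9 + 1150 = 0 → D_y = 8085/4.5 = 1796.67 ≈ 1797 lb.
ΣF_y = 0: C_y + 1796.67 − 800 − 1650 = 0 → C_y = 653.3 lb.
ΣF_x = 0: no horizontal applied forces, so C_x = 0.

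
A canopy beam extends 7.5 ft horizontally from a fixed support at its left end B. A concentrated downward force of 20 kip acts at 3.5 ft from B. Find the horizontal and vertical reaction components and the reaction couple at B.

B_x = 0, B_y = 20.00 kip, M_B = 70.00 kip·ft

ΣF_x = 0: B_x = 0.
ΣF_y = 0: B_y − 20 = 0 → B_y = 20.00 kip.
ΣM about B: M_B − 20·3.5 = 0 → M_B = 70.00 kip·ft.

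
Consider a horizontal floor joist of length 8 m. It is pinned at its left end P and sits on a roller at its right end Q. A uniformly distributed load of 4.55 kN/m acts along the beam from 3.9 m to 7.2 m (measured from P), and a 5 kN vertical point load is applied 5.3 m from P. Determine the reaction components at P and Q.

P_x = 0, P_y = 6.286 kN, Q_y = 13.73 kN

Resultant of the distributed load: 4.55 × 3.3 = 15.015 kN at 5.55 m from P.
ΣM about P: Q_y·8 − (4.55·3.3)·5.55 − 5·5.3 = 0 → Q_y = 109.83325/8 = 13.7292 ≈ 13.73 kN.
ΣF_y = 0: P_y + 13.7292 − 4.55·3.3 − 5 = 0 → P_y = 6.286 kN.
ΣF_x = 0: no horizontal applied forces, so P_x = 0.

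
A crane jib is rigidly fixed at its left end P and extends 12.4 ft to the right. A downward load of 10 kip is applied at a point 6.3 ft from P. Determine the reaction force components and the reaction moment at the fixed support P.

P_x = 0, P_y = 10.00 kip, M_P = 63.00 kip·ft

ΣF_x = 0: P_x = 0.
ΣF_y = 0: P_y − 10 = 0 → P_y = 10.00 kip.
ΣM about P: M_P − 10·6.3 = 0 → M_P = 63.00 kip·ft.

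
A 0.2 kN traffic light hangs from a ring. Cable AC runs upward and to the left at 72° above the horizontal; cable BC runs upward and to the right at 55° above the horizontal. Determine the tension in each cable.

ΣF_x = 0: −T_AC·cos72° + T_BC·cos55° = 0 → T_BC = 0.538755·T_AC.
ΣF_y = 0: T_AC·sin72° + T_BC·sin55° = 0.2.
Substitute: T_AC·(0.951057 + 0.538755·0.819152) = 0.2 → T_AC = 0.143639 ≈ 0.1436 kN.
Then T_BC = 0.538755 × 0.143639 = 0.07739 kN.

T_AC = 0.1436 kN, T_BC = 0.07739 kN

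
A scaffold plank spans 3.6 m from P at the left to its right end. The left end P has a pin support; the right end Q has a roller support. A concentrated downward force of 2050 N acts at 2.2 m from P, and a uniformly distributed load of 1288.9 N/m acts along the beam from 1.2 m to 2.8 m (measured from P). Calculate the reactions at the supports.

Resultant of the distributed load: 1288.9 × 1.6 = 2062.24 N at 2 m from P.
ΣM about P: Q_y·3.6 − 2050·2.2 − (1288.9·1.6)·2 = 0 → Q_y = 8634.48/3.6 = 2398.47 ≈ 2398 N.
ΣF_y = 0: P_y + 2398.47 − 2050 − 1288.9·1.6 = 0 → P_y = 1714 N.
ΣF_x = 0: no horizontal applied forces, so P_x = 0.

P_x = 0, P_y = 1714 N, Q_y = 2398 N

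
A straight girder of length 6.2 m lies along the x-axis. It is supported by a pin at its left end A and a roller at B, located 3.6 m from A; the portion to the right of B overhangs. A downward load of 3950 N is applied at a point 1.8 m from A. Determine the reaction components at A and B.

Taking moments about A: B_y·3.6 − 3950·1.8 = 0 → B_y = 7110/3.6 = 1975 N.
ΣF_y = 0: A_y + 1975 − 3950 = 0 → A_y = 1975 N.
ΣF_x = 0: no horizontal applied forces, so A_x = 0.

A_x = 0, A_y = 1975 N, B_y = 1975 N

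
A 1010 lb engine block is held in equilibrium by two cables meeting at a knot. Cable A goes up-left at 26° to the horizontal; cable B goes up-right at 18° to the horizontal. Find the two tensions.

ΣF_x = 0: −T_A·cos26° + T_B·cos18° = 0 → T_B = 0.945048·T_A.
ΣF_y = 0: T_A·sin26° + T_B·sin18° = 1010.
Substitute: T_A·(0.438371 + 0.945048·0.309017) = 1010 → T_A = 1382.79 ≈ 1383 lb.
Then T_B = 0.945048 × 1382.79 = 1307 lb.

T_A = 1383 lb, T_B = 1307 lb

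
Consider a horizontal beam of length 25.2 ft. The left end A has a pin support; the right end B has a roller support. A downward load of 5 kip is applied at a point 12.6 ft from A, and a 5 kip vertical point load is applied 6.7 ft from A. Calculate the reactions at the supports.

ΣM about A: B_y·25.2 − 5·12.6 − 5·6.7 = 0 → B_y = 96.5/25.2 = 3.82937 ≈ 3.829 kip.
ΣF_y = 0: A_y + 3.82937 − 5 − 5 = 0 → A_y = 6.171 kip.
ΣF_x = 0: no horizontal applied forces, so A_x = 0.

A_x = 0, A_y = 6.171 kip, B_y = 3.829 kip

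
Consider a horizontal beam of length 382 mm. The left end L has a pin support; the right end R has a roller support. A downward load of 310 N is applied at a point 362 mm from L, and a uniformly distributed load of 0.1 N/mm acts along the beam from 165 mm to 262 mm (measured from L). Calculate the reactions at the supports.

Resultant of the distributed load: 0.1 × 97 = 9.7 N at 213.5 mm from L.
ΣM about L: R_y·382 − 310·362 − (0.1·97)·213.5 = 0 → R_y = 114290.95/382 = 299.191 ≈ 299.2 N.
ΣF_y = 0: L_y + 299.191 − 310 − 0.1·97 = 0 → L_y = 20.51 N.
ΣF_x = 0: no horizontal applied forces, so L_x = 0.

L_x = 0, L_y = 20.51 N, R_y = 299.2 N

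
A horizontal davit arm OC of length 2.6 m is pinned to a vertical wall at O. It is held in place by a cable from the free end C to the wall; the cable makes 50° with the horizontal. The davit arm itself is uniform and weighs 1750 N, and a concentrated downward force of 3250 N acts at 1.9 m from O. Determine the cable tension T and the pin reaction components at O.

T = 4243 N, O_x = 2727 N, O_y = 1750 N

ΣM about O: T·sin50°·2.6 − 1750·1.3 − 3250·1.9 = 0 → T = 8450/(2.6·0.766044) = 4242.58 ≈ 4243 N.
ΣF_x = 0: O_x − T·cos50° = 0 → O_x = 4242.58 × 0.642788 = 2727 N.
ΣF_y = 0: O_y + T·sin50° − 1750 − 3250 = 0 → O_y = 5000 − 4242.58 × 0.766044 = 1750 N.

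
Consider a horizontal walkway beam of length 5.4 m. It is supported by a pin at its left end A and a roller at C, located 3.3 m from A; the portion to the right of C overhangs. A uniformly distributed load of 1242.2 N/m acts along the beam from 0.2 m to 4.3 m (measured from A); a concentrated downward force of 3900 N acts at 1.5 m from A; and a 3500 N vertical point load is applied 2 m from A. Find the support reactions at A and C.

A_x = 0, A_y = 5127 N, C_y = 7366 N

Resultant of the distributed load: 1242.2 × 4.1 = 5093.02 N at 2.25 m from A.
Moments about A: C_y·3.3 − (1242.2·4.1)·2.25 − 3900·1.5 − 3500·2 = 0 → C_y = 24309.295/3.3 = 7366.45 ≈ 7366 N.
ΣF_y = 0: A_y + 7366.45 − 1242.2·4.1 − 3900 − 3500 = 0 → A_y = 5127 N.
ΣF_x = 0: no horizontal applied forces, so A_x = 0.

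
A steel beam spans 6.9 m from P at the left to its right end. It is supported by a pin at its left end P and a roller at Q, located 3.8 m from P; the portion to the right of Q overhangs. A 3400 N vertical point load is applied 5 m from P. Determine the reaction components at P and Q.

P_x = 0, P_y = -1074 N, Q_y = 4474 N

Moments about P: Q_y·3.8 − 3400·5 = 0 → Q_y = 17000/3.8 = 4473.68 ≈ 4474 N.
ΣF_y = 0: P_y + 4473.68 − 3400 = 0 → P_y = -1074 N.
ΣF_x = 0: no horizontal applied forces, so P_x = 0.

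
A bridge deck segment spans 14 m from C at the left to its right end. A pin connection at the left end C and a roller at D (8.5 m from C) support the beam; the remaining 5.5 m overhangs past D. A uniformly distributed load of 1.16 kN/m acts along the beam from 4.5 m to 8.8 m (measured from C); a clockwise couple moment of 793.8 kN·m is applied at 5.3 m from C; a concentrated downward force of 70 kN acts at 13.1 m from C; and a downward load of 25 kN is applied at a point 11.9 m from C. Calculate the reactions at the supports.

Resultant of the distributed load: 1.16 × 4.3 = 4.988 kN at 6.65 m from C.
Taking moments about C: D_y·8.5 − (1.16·4.3)·6.65 − 793.8 − 70·13.1 − 25·11.9 = 0 → D_y = 2041.4702/8.5 = 240.173 ≈ 240.2 kN.
ΣF_y = 0: C_y + 240.173 − 1.16·4.3 − 70 − 25 = 0 → C_y = -140.2 kN.
ΣF_x = 0: no horizontal applied forces, so C_x = 0.

C_x = 0, C_y = -140.2 kN, D_y = 240.2 kN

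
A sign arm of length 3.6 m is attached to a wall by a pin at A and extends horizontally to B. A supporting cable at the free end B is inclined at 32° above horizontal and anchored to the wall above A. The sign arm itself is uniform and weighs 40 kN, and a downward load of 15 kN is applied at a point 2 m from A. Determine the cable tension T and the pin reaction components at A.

T = 53.47 kN, A_x = 45.34 kN, A_y = 26.67 kN

ΣM about A: T·sin32°·3.6 − 40·1.8 − 15·2 = 0 → T = 102/(3.6·0.529919) = 53.4673 ≈ 53.47 kN.
ΣF_x = 0: A_x − T·cos32° = 0 → A_x = 53.4673 × 0.848048 = 45.34 kN.
ΣF_y = 0: A_y + T·sin32° − 40 − 15 = 0 → A_y = 55 − 53.4673 × 0.529919 = 26.67 kN.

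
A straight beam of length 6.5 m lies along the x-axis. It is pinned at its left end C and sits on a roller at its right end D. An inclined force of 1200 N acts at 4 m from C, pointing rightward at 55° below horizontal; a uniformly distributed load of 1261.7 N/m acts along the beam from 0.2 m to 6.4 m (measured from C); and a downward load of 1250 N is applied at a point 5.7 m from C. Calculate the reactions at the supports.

C_x = -688.3 N, C_y = 4383 N, D_y = 5673 N

Resultant of the distributed load: 1261.7 × 6.2 = 7822.54 N at 3.3 m from C.
Moments about C: D_y·6.5 − 1200·sin55°·4 − (1261.7·6.2)·3.3 − 1250·5.7 = 0 → D_y = 36871.3/6.5 = 5672.51 ≈ 5673 N.
ΣF_y = 0: C_y + 5672.51 − 1200·sin55° − 1261.7·6.2 − 1250 = 0 → C_y = 4383 N.
ΣF_x = 0: C_x + 1200·cos55° = 0 → C_x = -688.3 N.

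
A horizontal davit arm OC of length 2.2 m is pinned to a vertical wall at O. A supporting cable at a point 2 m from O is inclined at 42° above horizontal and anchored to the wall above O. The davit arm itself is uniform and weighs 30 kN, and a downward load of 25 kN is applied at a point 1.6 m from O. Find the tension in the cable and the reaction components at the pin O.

ΣM about O: T·sin42°·2 − 30·1.1 − 25·1.6 = 0 → T = 73/(2·0.669131) = 54.5484 ≈ 54.55 kN.
ΣF_x = 0: O_x − T·cos42° = 0 → O_x = 54.5484 × 0.743145 = 40.54 kN.
ΣF_y = 0: O_y + T·sin42° − 30 − 25 = 0 → O_y = 55 − 54.5484 × 0.669131 = 18.50 kN.

T = 54.55 kN, O_x = 40.54 kN, O_y = 18.50 kN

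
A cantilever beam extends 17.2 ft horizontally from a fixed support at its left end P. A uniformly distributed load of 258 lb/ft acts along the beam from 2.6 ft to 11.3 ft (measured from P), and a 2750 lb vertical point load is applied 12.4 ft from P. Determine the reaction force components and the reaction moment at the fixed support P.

Resultant of the distributed load: 258 × 8.7 = 2244.6 lb at 6.95 ft from P.
ΣF_x = 0: P_x = 0.
ΣF_y = 0: P_y − 258·8.7 − 2750 = 0 → P_y = 4995 lb.
ΣM about P: M_P − (258·8.7)·6.95 − 2750·12.4 = 0 → M_P = 49700 lb·ft.

P_x = 0, P_y = 4995 lb, M_P = 49700 lb·ft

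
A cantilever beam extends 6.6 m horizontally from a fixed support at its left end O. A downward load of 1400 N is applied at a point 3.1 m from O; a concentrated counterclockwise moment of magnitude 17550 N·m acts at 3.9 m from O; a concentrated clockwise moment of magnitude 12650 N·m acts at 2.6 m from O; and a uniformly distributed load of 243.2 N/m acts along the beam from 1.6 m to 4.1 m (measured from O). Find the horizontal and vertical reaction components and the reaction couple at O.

Resultant of the distributed load: 243.2 × 2.5 = 608 N at 2.85 m from O.
ΣF_x = 0: O_x = 0.
ΣF_y = 0: O_y − 1400 − 243.2·2.5 = 0 → O_y = 2008 N.
ΣM about O: M_O − 1400·3.1 + 17550 − 12650 − (243.2·2.5)·2.85 = 0 → M_O = 1173 N·m.

O_x = 0, O_y = 2008 N, M_O = 1173 N·m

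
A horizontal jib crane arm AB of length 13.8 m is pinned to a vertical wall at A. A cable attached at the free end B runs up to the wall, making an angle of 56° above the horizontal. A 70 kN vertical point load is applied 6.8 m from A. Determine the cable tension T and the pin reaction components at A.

ΣM about A: T·sin56°·13.8 − 70·6.8 = 0 → T = 476/(13.8·0.829038) = 41.6058 ≈ 41.61 kN.
ΣF_x = 0: A_x − T·cos56° = 0 → A_x = 41.6058 × 0.559193 = 23.27 kN.
ΣF_y = 0: A_y + T·sin56° − 70 = 0 → A_y = 70 − 41.6058 × 0.829038 = 35.51 kN.

T = 41.61 kN, A_x = 23.27 kN, A_y = 35.51 kN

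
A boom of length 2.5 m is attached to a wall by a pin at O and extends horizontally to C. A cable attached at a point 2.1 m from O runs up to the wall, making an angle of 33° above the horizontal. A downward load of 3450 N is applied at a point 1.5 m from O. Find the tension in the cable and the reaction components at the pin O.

T = 4525 N, O_x = 3795 N, O_y = 985.7 N

ΣM about O: T·sin33°·2.1 − 3450·1.5 = 0 → T = 5175/(2.1·0.544639) = 4524.62 ≈ 4525 N.
ΣF_x = 0: O_x − T·cos33° = 0 → O_x = 4524.62 × 0.838671 = 3795 N.
ΣF_y = 0: O_y + T·sin33° − 3450 = 0 → O_y = 3450 − 4524.62 × 0.544639 = 985.7 N.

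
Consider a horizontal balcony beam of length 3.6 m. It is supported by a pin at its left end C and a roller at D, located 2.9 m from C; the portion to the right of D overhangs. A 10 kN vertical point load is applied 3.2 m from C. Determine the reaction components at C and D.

C_x = 0, C_y = -1.034 kN, D_y = 11.03 kN

ΣM about C: D_y·2.9 − 10·3.2 = 0 → D_y = 32/2.9 = 11.0345 ≈ 11.03 kN.
ΣF_y = 0: C_y + 11.0345 − 10 = 0 → C_y = -1.034 kN.
ΣF_x = 0: no horizontal applied forces, so C_x = 0.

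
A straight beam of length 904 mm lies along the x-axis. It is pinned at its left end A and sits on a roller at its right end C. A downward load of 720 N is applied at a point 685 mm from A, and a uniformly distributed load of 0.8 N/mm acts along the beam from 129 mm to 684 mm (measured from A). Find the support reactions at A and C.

A_x = 0, A_y = 418.8 N, C_y = 745.2 N

Resultant of the distributed load: 0.8 × 555 = 444 N at 406.5 mm from A.
ΣM about A: C_y·904 − 720·685 − (0.8·555)·406.5 = 0 → C_y = 673686/904 = 745.228 ≈ 745.2 N.
ΣF_y = 0: A_y + 745.228 − 720 − 0.8·555 = 0 → A_y = 418.8 N.
ΣF_x = 0: no horizontal applied forces, so A_x = 0.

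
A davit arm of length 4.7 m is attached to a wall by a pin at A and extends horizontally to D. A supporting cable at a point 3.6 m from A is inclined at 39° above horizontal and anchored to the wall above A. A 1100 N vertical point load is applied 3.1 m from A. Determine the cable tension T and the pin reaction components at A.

ΣM about A: T·sin39°·3.6 − 1100·3.1 = 0 → T = 3410/(3.6·0.62932) = 1505.15 ≈ 1505 N.
ΣF_x = 0: A_x − T·cos39° = 0 → A_x = 1505.15 × 0.777146 = 1170 N.
ΣF_y = 0: A_y + T·sin39° − 1100 = 0 → A_y = 1100 − 1505.15 × 0.62932 = 152.8 N.

T = 1505 N, A_x = 1170 N, A_y = 152.8 N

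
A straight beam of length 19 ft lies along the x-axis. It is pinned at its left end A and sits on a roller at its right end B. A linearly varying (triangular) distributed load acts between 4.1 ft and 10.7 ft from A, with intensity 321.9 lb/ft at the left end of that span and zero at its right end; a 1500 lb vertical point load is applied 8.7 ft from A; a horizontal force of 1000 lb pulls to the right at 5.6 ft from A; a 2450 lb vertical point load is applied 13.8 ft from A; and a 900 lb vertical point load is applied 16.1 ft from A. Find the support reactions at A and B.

A_x = -1000 lb, A_y = 2331 lb, B_y = 3581 lb

Resultant of the triangular load: ½ × 321.9 × 6.6 = 1062.27 lb, acting at 6.3 ft from A (one-third of the span from the peak).
ΣM about A: B_y·19 − (½·321.9·6.6)·6.3 − 1500·8.7 − 2450·13.8 − 900·16.1 = 0 → B_y = 68042.301/19 = 3581.17 ≈ 3581 lb.
ΣF_y = 0: A_y + 3581.17 − ½·321.9·6.6 − 1500 − 2450 − 900 = 0 → A_y = 2331 lb.
ΣF_x = 0: A_x + 1000 = 0 → A_x = -1000 lb.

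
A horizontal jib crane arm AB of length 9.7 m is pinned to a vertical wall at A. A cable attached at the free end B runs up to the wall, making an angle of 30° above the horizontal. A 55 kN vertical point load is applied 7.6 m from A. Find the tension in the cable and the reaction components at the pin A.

ΣM about A: T·sin30°·9.7 − 55·7.6 = 0 → T = 418/(9.7·0.5) = 86.1856 ≈ 86.19 kN.
ΣF_x = 0: A_x − T·cos30° = 0 → A_x = 86.1856 × 0.866025 = 74.64 kN.
ΣF_y = 0: A_y + T·sin30° − 55 = 0 → A_y = 55 − 86.1856 × 0.5 = 11.91 kN.

T = 86.19 kN, A_x = 74.64 kN, A_y = 11.91 kN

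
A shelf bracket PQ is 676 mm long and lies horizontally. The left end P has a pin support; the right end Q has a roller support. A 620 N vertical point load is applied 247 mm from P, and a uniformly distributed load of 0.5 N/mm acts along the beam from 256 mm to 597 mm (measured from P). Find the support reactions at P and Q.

Resultant of the distributed load: 0.5 × 341 = 170.5 N at 426.5 mm from P.
ΣM about P: Q_y·676 − 620·247 − (0.5·341)·426.5 = 0 → Q_y = 225858.25/676 = 334.11 ≈ 334.1 N.
ΣF_y = 0: P_y + 334.11 − 620 − 0.5·341 = 0 → P_y = 456.4 N.
ΣF_x = 0: no horizontal applied forces, so P_x = 0.

P_x = 0, P_y = 456.4 N, Q_y = 334.1 N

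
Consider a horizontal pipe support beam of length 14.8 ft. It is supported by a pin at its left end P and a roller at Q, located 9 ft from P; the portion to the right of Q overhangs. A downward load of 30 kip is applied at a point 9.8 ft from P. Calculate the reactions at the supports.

P_x = 0, P_y = -2.667 kip, Q_y = 32.67 kip

Moments about P: Q_y·9 − 30·9.8 = 0 → Q_y = 294/9 = 32.6667 ≈ 32.67 kip.
ΣF_y = 0: P_y + 32.6667 − 30 = 0 → P_y = -2.667 kip.
ΣF_x = 0: no horizontal applied forces, so P_x = 0.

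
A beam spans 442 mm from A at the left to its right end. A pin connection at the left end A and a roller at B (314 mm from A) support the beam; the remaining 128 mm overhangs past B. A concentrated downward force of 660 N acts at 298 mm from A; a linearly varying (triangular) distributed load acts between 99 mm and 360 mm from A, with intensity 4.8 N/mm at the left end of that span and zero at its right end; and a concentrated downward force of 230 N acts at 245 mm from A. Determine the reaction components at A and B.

Resultant of the triangular load: ½ × 4.8 × 261 = 626.4 N, acting at 186 mm from A (one-third of the span from the peak).
ΣM about A: B_y·314 − 660·298 − (½·4.8·261)·186 − 230·245 = 0 → B_y = 369540.4/314 = 1176.88 ≈ 1177 N.
ΣF_y = 0: A_y + 1176.88 − 660 − ½·4.8·261 − 230 = 0 → A_y = 339.5 N.
ΣF_x = 0: no horizontal applied forces, so A_x = 0.

A_x = 0, A_y = 339.5 N, B_y = 1177 N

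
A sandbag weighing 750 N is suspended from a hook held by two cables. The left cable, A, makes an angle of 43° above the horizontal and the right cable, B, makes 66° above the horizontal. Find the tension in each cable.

T_A = 322.6 N, T_B = 580.1 N

ΣF_x = 0: −T_A·cos43° + T_B·cos66° = 0 → T_B = 1.7981·T_A.
ΣF_y = 0: T_A·sin43° + T_B·sin66° = 750.
Substitute: T_A·(0.681998 + 1.7981·0.913545) = 750 → T_A = 322.63 ≈ 322.6 N.
Then T_B = 1.7981 × 322.63 = 580.1 N.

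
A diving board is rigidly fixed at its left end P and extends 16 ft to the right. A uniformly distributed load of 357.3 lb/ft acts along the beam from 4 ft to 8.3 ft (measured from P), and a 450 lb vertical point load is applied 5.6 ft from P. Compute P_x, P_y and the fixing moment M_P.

Resultant of the distributed load: 357.3 × 4.3 = 1536.39 lb at 6.15 ft from P.
ΣF_x = 0: P_x = 0.
ΣF_y = 0: P_y − 357.3·4.3 − 450 = 0 → P_y = 1986 lb.
ΣM about P: M_P − (357.3·4.3)·6.15 − 450·5.6 = 0 → M_P = 11970 lb·ft.

P_x = 0, P_y = 1986 lb, M_P = 11970 lb·ft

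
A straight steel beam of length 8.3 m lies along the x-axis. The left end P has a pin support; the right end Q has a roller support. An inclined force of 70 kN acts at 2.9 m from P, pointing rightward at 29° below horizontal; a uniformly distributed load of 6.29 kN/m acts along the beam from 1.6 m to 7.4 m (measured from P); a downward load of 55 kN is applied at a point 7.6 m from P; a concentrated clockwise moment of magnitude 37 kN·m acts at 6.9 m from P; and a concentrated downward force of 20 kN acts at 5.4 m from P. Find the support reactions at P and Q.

P_x = -61.22 kN, P_y = 45.95 kN, Q_y = 99.47 kN

Resultant of the distributed load: 6.29 × 5.8 = 36.482 kN at 4.5 m from P.
ΣM about P: Q_y·8.3 − 70·sin29°·2.9 − (6.29·5.8)·4.5 − 55·7.6 − 37 − 20·5.4 = 0 → Q_y = 825.585/8.3 = 99.4681 ≈ 99.47 kN.
ΣF_y = 0: P_y + 99.4681 − 70·sin29° − 6.29·5.8 − 55 − 20 = 0 → P_y = 45.95 kN.
ΣF_x = 0: P_x + 70·cos29° = 0 → P_x = -61.22 kN.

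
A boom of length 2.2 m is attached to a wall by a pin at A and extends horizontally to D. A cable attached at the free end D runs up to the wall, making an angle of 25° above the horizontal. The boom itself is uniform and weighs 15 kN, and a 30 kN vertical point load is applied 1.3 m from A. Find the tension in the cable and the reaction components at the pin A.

ΣM about A: T·sin25°·2.2 − 15·1.1 − 30·1.3 = 0 → T = 55.5/(2.2·0.422618) = 59.6928 ≈ 59.69 kN.
ΣF_x = 0: A_x − T·cos25° = 0 → A_x = 59.6928 × 0.906308 = 54.10 kN.
ΣF_y = 0: A_y + T·sin25° − 15 − 30 = 0 → A_y = 45 − 59.6928 × 0.422618 = 19.77 kN.

T = 59.69 kN, A_x = 54.10 kN, A_y = 19.77 kN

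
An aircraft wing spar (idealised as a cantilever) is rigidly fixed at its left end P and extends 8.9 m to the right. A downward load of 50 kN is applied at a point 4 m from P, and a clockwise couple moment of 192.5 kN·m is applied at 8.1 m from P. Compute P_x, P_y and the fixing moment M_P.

ΣF_x = 0: P_x = 0.
ΣF_y = 0: P_y − 50 = 0 → P_y = 50.00 kN.
ΣM about P: M_P − 50·4 − 192.5 = 0 → M_P = 392.5 kN·m.

P_x = 0, P_y = 50.00 kN, M_P = 392.5 kN·m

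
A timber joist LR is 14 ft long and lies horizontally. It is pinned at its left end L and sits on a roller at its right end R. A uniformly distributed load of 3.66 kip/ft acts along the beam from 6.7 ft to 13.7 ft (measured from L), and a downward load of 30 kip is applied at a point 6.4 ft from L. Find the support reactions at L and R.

Resultant of the distributed load: 3.66 × 7 = 25.62 kip at 10.2 ft from L.
Moments about L: R_y·14 − (3.66·7)·10.2 − 30·6.4 = 0 → R_y = 453.324/14 = 32.3803 ≈ 32.38 kip.
ΣF_y = 0: L_y + 32.3803 − 3.66·7 − 30 = 0 → L_y = 23.24 kip.
ΣF_x = 0: no horizontal applied forces, so L_x = 0.

L_x = 0, L_y = 23.24 kip, R_y = 32.38 kip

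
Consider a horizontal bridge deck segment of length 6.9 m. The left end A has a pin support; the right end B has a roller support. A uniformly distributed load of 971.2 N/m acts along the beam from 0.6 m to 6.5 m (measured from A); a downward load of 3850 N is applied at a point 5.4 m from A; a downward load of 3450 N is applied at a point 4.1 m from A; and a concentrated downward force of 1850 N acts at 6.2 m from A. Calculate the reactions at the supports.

A_x = 0, A_y = 5207 N, B_y = 9673 N

Resultant of the distributed load: 971.2 × 5.9 = 5730.08 N at 3.55 m from A.
ΣM about A: B_y·6.9 − (971.2·5.9)·3.55 − 3850·5.4 − 3450·4.1 − 1850·6.2 = 0 → B_y = 66746.784/6.9 = 9673.45 ≈ 9673 N.
ΣF_y = 0: A_y + 9673.45 − 971.2·5.9 − 3850 − 3450 − 1850 = 0 → A_y = 5207 N.
ΣF_x = 0: no horizontal applied forces, so A_x = 0.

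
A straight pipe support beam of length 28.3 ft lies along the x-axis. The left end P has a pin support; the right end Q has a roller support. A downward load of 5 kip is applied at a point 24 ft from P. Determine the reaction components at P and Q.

Moments about P: Q_y·28.3 − 5·24 = 0 → Q_y = 120/28.3 = 4.24028 ≈ 4.240 kip.
ΣF_y = 0: P_y + 4.24028 − 5 = 0 → P_y = 0.7597 kip.
ΣF_x = 0: no horizontal applied forces, so P_x = 0.

P_x = 0, P_y = 0.7597 kip, Q_y = 4.240 kip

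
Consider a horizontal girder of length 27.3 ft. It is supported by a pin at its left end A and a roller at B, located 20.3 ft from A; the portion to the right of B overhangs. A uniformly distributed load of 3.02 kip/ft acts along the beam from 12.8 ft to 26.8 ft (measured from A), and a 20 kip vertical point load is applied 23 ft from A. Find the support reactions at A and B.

Resultant of the distributed load: 3.02 × 14 = 42.28 kip at 19.8 ft from A.
Moments about A: B_y·20.3 − (3.02·14)·19.8 − 20·23 = 0 → B_y = 1297.144/20.3 = 63.8987 ≈ 63.90 kip.
ΣF_y = 0: A_y + 63.8987 − 3.02·14 − 20 = 0 → A_y = -1.619 kip.
ΣF_x = 0: no horizontal applied forces, so A_x = 0.

A_x = 0, A_y = -1.619 kip, B_y = 63.90 kip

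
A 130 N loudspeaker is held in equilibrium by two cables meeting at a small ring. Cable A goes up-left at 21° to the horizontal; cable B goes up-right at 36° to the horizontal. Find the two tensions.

ΣF_x = 0: −T_A·cos21° + T_B·cos36° = 0 → T_B = 1.15397·T_A.
ΣF_y = 0: T_A·sin21° + T_B·sin36° = 130.
Substitute: T_A·(0.358368 + 1.15397·0.587785) = 130 → T_A = 125.403 ≈ 125.4 N.
Then T_B = 1.15397 × 125.403 = 144.7 N.

T_A = 125.4 N, T_B = 144.7 N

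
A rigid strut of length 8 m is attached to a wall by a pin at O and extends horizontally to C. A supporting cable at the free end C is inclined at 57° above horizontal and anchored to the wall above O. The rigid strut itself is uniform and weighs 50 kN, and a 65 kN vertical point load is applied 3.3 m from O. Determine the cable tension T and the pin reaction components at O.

ΣM about O: T·sin57°·8 − 50·4 − 65·3.3 = 0 → T = 414.5/(8·0.838671) = 61.7793 ≈ 61.78 kN.
ΣF_x = 0: O_x − T·cos57° = 0 → O_x = 61.7793 × 0.544639 = 33.65 kN.
ΣF_y = 0: O_y + T·sin57° − 50 − 65 = 0 → O_y = 115 − 61.7793 × 0.838671 = 63.19 kN.

T = 61.78 kN, O_x = 33.65 kN, O_y = 63.19 kN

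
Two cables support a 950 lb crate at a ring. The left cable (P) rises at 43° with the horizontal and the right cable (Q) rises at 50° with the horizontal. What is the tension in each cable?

ΣF_x = 0: −T_P·cos43° + T_Q·cos50° = 0 → T_Q = 1.13778·T_P.
ΣF_y = 0: T_P·sin43° + T_Q·sin50° = 950.
Substitute: T_P·(0.681998 + 1.13778·0.766044) = 950 → T_P = 611.488 ≈ 611.5 lb.
Then T_Q = 1.13778 × 611.488 = 695.7 lb.

T_P = 611.5 lb, T_Q = 695.7 lb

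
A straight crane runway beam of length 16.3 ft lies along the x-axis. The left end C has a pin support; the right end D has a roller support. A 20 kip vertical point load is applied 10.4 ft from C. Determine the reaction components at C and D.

Taking moments about C: D_y·16.3 − 20·10.4 = 0 → D_y = 208/16.3 = 12.7607 ≈ 12.76 kip.
ΣF_y = 0: C_y + 12.7607 − 20 = 0 → C_y = 7.239 kip.
ΣF_x = 0: no horizontal applied forces, so C_x = 0.

C_x = 0, C_y = 7.239 kip, D_y = 12.76 kip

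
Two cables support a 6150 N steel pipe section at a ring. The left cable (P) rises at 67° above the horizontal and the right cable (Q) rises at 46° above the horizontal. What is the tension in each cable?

ΣF_x = 0: −T_P·cos67° + T_Q·cos46° = 0 → T_Q = 0.56248·T_P.
ΣF_y = 0: T_P·sin67° + T_Q·sin46° = 6150.
Substitute: T_P·(0.920505 + 0.56248·0.71934) = 6150 → T_P = 4641.09 ≈ 4641 N.
Then T_Q = 0.56248 × 4641.09 = 2611 N.

T_P = 4641 N, T_Q = 2611 N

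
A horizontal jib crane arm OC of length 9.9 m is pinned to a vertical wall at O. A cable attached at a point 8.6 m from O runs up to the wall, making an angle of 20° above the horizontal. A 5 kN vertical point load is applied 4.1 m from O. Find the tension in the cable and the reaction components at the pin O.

ΣM about O: T·sin20°·8.6 − 5·4.1 = 0 → T = 20.5/(8.6·0.34202) = 6.96954 ≈ 6.970 kN.
ΣF_x = 0: O_x − T·cos20° = 0 → O_x = 6.96954 × 0.939693 = 6.549 kN.
ΣF_y = 0: O_y + T·sin20° − 5 = 0 → O_y = 5 − 6.96954 × 0.34202 = 2.616 kN.

T = 6.970 kN, O_x = 6.549 kN, O_y = 2.616 kN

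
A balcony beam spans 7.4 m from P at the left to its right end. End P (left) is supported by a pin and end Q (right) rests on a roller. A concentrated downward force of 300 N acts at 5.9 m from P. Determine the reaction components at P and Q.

ΣM about P: Q_y·7.4 − 300·5.9 = 0 → Q_y = 1770/7.4 = 239.189 ≈ 239.2 N.
ΣF_y = 0: P_y + 239.189 − 300 = 0 → P_y = 60.81 N.
ΣF_x = 0: no horizontal applied forces, so P_x = 0.

P_x = 0, P_y = 60.81 N, Q_y = 239.2 N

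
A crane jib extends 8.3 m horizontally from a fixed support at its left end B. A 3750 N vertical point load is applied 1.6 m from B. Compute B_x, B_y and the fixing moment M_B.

ΣF_x = 0: B_x = 0.
ΣF_y = 0: B_y − 3750 = 0 → B_y = 3750 N.
ΣM about B: M_B − 3750·1.6 = 0 → M_B = 6000 N·m.

B_x = 0, B_y = 3750 N, M_B = 6000 N·m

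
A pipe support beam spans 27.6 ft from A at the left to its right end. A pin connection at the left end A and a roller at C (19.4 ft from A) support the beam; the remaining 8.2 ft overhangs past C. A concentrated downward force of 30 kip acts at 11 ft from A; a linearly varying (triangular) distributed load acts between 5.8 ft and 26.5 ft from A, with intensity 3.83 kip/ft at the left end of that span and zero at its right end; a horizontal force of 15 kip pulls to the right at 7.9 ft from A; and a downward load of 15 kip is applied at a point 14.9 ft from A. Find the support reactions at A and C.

Resultant of the triangular load: ½ × 3.83 × 20.7 = 39.6405 kip, acting at 12.7 ft from A (one-third of the span from the peak).
ΣM about A: C_y·19.4 − 30·11 − (½·3.83·20.7)·12.7 − 15·14.9 = 0 → C_y = 1056.93435/19.4 = 54.4812 ≈ 54.48 kip.
ΣF_y = 0: A_y + 54.4812 − 30 − ½·3.83·20.7 − 15 = 0 → A_y = 30.16 kip.
ΣF_x = 0: A_x + 15 = 0 → A_x = -15.00 kip.

A_x = -15.00 kip, A_y = 30.16 kip, C_y = 54.48 kip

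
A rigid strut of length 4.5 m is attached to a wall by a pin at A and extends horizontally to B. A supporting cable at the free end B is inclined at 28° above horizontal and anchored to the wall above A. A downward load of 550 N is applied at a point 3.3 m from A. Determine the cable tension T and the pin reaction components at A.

ΣM about A: T·sin28°·4.5 − 550·3.3 = 0 → T = 1815/(4.5·0.469472) = 859.121 ≈ 859.1 N.
ΣF_x = 0: A_x − T·cos28° = 0 → A_x = 859.121 × 0.882948 = 758.6 N.
ΣF_y = 0: A_y + T·sin28° − 550 = 0 → A_y = 550 − 859.121 × 0.469472 = 146.7 N.

T = 859.1 N, A_x = 758.6 N, A_y = 146.7 N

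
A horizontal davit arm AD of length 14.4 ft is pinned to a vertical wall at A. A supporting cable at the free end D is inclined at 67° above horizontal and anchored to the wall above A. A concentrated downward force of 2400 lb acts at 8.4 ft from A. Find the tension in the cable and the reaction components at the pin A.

ΣM about A: T·sin67°·14.4 − 2400·8.4 = 0 → T = 20160/(14.4·0.920505) = 1520.9 ≈ 1521 lb.
ΣF_x = 0: A_x − T·cos67° = 0 → A_x = 1520.9 × 0.390731 = 594.3 lb.
ΣF_y = 0: A_y + T·sin67° − 2400 = 0 → A_y = 2400 − 1520.9 × 0.920505 = 1000 lb.

T = 1521 lb, A_x = 594.3 lb, A_y = 1000 lb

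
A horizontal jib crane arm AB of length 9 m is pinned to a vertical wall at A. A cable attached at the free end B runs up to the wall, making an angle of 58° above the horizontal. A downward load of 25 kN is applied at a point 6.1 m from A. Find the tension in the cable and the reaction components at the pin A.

T = 19.98 kN, A_x = 10.59 kN, A_y = 8.056 kN

ΣM about A: T·sin58°·9 − 25·6.1 = 0 → T = 152.5/(9·0.848048) = 19.9805 ≈ 19.98 kN.
ΣF_x = 0: A_x − T·cos58° = 0 → A_x = 19.9805 × 0.529919 = 10.59 kN.
ΣF_y = 0: A_y + T·sin58° − 25 = 0 → A_y = 25 − 19.9805 × 0.848048 = 8.056 kN.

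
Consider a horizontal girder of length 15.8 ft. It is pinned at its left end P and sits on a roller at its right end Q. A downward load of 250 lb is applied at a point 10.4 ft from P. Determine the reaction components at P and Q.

Taking moments about P: Q_y·15.8 − 250·10.4 = 0 → Q_y = 2600/15.8 = 164.557 ≈ 164.6 lb.
ΣF_y = 0: P_y + 164.557 − 250 = 0 → P_y = 85.44 lb.
ΣF_x = 0: no horizontal applied forces, so P_x = 0.

P_x = 0, P_y = 85.44 lb, Q_y = 164.6 lb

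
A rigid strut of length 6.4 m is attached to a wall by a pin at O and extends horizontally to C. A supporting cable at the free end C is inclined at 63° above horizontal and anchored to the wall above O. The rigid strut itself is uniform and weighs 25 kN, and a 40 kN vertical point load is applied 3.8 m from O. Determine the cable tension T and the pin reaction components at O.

T = 40.68 kN, O_x = 18.47 kN, O_y = 28.75 kN

ΣM about O: T·sin63°·6.4 − 25·3.2 − 40·3.8 = 0 → T = 232/(6.4·0.891007) = 40.6843 ≈ 40.68 kN.
ΣF_x = 0: O_x − T·cos63° = 0 → O_x = 40.6843 × 0.45399 = 18.47 kN.
ΣF_y = 0: O_y + T·sin63° − 25 − 40 = 0 → O_y = 65 − 40.6843 × 0.891007 = 28.75 kN.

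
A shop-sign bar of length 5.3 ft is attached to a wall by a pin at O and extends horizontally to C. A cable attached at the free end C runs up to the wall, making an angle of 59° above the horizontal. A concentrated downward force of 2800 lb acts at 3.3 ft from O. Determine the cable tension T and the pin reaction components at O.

ΣM about O: T·sin59°·5.3 − 2800·3.3 = 0 → T = 9240/(5.3·0.857167) = 2033.9 ≈ 2034 lb.
ΣF_x = 0: O_x − T·cos59° = 0 → O_x = 2033.9 × 0.515038 = 1048 lb.
ΣF_y = 0: O_y + T·sin59° − 2800 = 0 → O_y = 2800 − 2033.9 × 0.857167 = 1057 lb.

T = 2034 lb, O_x = 1048 lb, O_y = 1057 lb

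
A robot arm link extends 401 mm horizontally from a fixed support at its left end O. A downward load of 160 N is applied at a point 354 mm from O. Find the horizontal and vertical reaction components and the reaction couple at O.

O_x = 0, O_y = 160.0 N, M_O = 56640 N·mm

ΣF_x = 0: O_x = 0.
ΣF_y = 0: O_y − 160 = 0 → O_y = 160.0 N.
ΣM about O: M_O − 160·354 = 0 → M_O = 56640 N·mm.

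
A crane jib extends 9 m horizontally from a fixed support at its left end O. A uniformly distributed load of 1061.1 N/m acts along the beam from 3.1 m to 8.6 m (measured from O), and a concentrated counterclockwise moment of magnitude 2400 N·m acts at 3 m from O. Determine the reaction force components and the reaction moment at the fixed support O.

Resultant of the distributed load: 1061.1 × 5.5 = 5836.05 N at 5.85 m from O.
ΣF_x = 0: O_x = 0.
ΣF_y = 0: O_y − 1061.1·5.5 = 0 → O_y = 5836 N.
ΣM about O: M_O − (1061.1·5.5)·5.85 + 2400 = 0 → M_O = 31740 N·m.

O_x = 0, O_y = 5836 N, M_O = 31740 N·m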